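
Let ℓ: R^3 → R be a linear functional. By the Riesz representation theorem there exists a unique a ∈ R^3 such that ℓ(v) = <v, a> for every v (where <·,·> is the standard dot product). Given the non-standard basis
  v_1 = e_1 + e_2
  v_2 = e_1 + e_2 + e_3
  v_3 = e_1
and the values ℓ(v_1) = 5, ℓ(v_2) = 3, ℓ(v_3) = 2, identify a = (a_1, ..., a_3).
a = (2, 3, -2)

Write a = (a_1, ..., a_3) in the standard basis. For each basis vector v_i, ℓ(v_i) = <v_i, a> is a linear equation in the a_j's. Collect the n equations into a matrix system V a = ℓ, where row i of V is v_i (expressed in the standard basis). Since V is invertible (lower-triangular with 1s on the diagonal, up to permutation), solve by back-substitution:
  V =
[[1, 1, 0],
 [1, 1, 1],
 [1, 0, 0]]
  V a = (5, 3, 2)
Solving gives a = (2, 3, -2).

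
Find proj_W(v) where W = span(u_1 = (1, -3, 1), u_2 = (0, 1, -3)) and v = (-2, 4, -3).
proj_W(v) = (-46/37, 317/74, -215/74)

Set up U = [u_1 | ... | u_2] ∈ R^(3×2). The projector onto W = col(U) is P = U (U^T U)^(-1) U^T.
Compute U^T U =
  [11, -6]
  [-6, 10],
and U^T v = (-17, 13).
Solve U^T U · c = U^T v for the coefficients: c = (-46/37, 41/74). The projection is proj_W(v) = U c.
Check: (v - proj_W(v)) · u_1 = 0  (should be 0).
Check: (v - proj_W(v)) · u_2 = 0  (should be 0).
Result: proj_W(v) = (-46/37, 317/74, -215/74).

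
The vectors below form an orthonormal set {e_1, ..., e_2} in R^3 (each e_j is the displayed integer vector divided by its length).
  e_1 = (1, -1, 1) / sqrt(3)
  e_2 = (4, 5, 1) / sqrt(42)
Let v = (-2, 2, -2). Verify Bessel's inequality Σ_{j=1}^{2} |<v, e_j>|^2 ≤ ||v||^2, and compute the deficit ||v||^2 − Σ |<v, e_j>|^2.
Σ |<v, e_j>|^2 = 12; ||v||^2 = 12; deficit = 0

Write each e_j = u_j / sqrt(<u_j, u_j>) where u_j is the displayed integer vector. Then <v, e_j> = <v, u_j> / sqrt(<u_j, u_j>), so |<v, e_j>|^2 = <v, u_j>^2 / <u_j, u_j>.
Coefficients: <v, e_1> = -6/sqrt(3), <v, e_2> = 0/sqrt(42).
Square and sum: Σ |<v, e_j>|^2 = 12.
Compute ||v||^2 = v·v = 12.
Deficit = 12 − 12 = 0 ≥ 0, confirming Bessel's inequality. (The deficit equals ||v − Σ <v,e_j> e_j||^2, the squared distance from v to span{e_j}.)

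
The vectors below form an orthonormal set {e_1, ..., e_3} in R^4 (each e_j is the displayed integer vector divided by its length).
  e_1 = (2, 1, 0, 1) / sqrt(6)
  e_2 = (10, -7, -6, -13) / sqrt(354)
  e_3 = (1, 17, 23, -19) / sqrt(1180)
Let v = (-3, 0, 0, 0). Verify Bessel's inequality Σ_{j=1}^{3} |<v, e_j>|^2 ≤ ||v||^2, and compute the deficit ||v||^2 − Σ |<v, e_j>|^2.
Σ |<v, e_j>|^2 = 171/20; ||v||^2 = 9; deficit = 9/20

Write each e_j = u_j / sqrt(<u_j, u_j>) where u_j is the displayed integer vector. Then <v, e_j> = <v, u_j> / sqrt(<u_j, u_j>), so |<v, e_j>|^2 = <v, u_j>^2 / <u_j, u_j>.
Coefficients: <v, e_1> = -6/sqrt(6), <v, e_2> = -30/sqrt(354), <v, e_3> = -3/sqrt(1180).
Square and sum: Σ |<v, e_j>|^2 = 171/20.
Compute ||v||^2 = v·v = 9.
Deficit = 9 − 171/20 = 9/20 ≥ 0, confirming Bessel's inequality. (The deficit equals ||v − Σ <v,e_j> e_j||^2, the squared distance from v to span{e_j}.)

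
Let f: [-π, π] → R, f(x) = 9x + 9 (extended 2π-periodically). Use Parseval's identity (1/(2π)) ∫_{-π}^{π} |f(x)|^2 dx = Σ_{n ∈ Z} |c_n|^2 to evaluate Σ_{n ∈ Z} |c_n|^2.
Σ |c_n|^2 = 27π^2 + 81

Expand and integrate term by term over [-π, π]:
  ∫ (9x)^2 dx = 81·(2π^3/3); ∫ 2·9·(9)·x dx = 0 (odd integrand); ∫ 9^2 dx = 81·2π.
So (1/(2π)) ∫_{-π}^{π} (9x + 9)^2 dx = 81π^2/3 + 81 = 27π^2 + 81.
Parseval ⇒ Σ |c_n|^2 = 27π^2 + 81.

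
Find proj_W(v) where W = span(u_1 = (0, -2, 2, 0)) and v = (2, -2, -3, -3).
proj_W(v) = (0, 1/2, -1/2, 0)

Set up U = [u_1 | ... | u_1] ∈ R^(4×1). The projector onto W = col(U) is P = U (U^T U)^(-1) U^T.
Compute U^T U =
  [8],
and U^T v = (-2).
Solve U^T U · c = U^T v for the coefficients: c = (-1/4). The projection is proj_W(v) = U c.
Check: (v - proj_W(v)) · u_1 = 0  (should be 0).
Result: proj_W(v) = (0, 1/2, -1/2, 0).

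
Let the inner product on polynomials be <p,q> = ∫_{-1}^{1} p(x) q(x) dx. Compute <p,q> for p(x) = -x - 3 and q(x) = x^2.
<p,q> = -2

Expand the product: p(x)·q(x) = -x^3 - 3*x^2.
∫_{-1}^{1} of each monomial x^k gives [2/(k+1) if k even, 0 if k odd]. Integrating term-by-term (or equivalently evaluating the antiderivative F(x) = -x^4/4 - x^3 at the endpoints):
  F(1) − F(−1) = -5/4 − (3/4) = -2.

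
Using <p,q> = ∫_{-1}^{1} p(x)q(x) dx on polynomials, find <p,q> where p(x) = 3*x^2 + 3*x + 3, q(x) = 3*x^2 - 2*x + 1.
<p,q> = 68/5

Expand the product: p(x)·q(x) = 9*x^4 + 3*x^3 + 6*x^2 - 3*x + 3.
∫_{-1}^{1} of each monomial x^k gives [2/(k+1) if k even, 0 if k odd]. Integrating term-by-term (or equivalently evaluating the antiderivative F(x) = 9*x^5/5 + 3*x^4/4 + 2*x^3 - 3*x^2/2 + 3*x at the endpoints):
  F(1) − F(−1) = 121/20 − (-151/20) = 68/5.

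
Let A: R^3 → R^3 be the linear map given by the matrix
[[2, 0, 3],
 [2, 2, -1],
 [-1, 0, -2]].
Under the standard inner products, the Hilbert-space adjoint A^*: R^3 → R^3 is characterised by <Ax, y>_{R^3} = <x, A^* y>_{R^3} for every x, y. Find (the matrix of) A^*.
A^* = A^T =
[[2, 2, -1],
 [0, 2, 0],
 [3, -1, -2]]

For real matrices with standard dot products, the defining identity <Ax, y> = <x, A^* y> gives (Ax)^T y = x^T (A^*) y, i.e. x^T A^T y = x^T (A^*) y. Since this holds for all x, y, we must have A^* = A^T. Therefore
A^* =
[[2, 2, -1],
 [0, 2, 0],
 [3, -1, -2]].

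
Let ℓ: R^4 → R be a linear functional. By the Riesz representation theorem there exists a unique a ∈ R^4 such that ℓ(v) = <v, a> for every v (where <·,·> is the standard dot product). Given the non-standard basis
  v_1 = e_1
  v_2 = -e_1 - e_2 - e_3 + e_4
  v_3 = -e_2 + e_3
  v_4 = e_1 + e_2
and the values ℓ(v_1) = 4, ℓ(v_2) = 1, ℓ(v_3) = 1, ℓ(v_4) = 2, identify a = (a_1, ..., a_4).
a = (4, -2, -1, 2)

Write a = (a_1, ..., a_4) in the standard basis. For each basis vector v_i, ℓ(v_i) = <v_i, a> is a linear equation in the a_j's. Collect the n equations into a matrix system V a = ℓ, where row i of V is v_i (expressed in the standard basis). Since V is invertible (lower-triangular with 1s on the diagonal, up to permutation), solve by back-substitution:
  V =
[[1, 0, 0, 0],
 [-1, -1, -1, 1],
 [0, -1, 1, 0],
 [1, 1, 0, 0]]
  V a = (4, 1, 1, 2)
Solving gives a = (4, -2, -1, 2).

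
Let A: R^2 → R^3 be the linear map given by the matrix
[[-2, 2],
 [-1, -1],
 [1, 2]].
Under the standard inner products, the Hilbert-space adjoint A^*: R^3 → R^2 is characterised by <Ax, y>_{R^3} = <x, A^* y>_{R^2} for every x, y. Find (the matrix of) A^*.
A^* = A^T =
[[-2, -1, 1],
 [2, -1, 2]]

For real matrices with standard dot products, the defining identity <Ax, y> = <x, A^* y> gives (Ax)^T y = x^T (A^*) y, i.e. x^T A^T y = x^T (A^*) y. Since this holds for all x, y, we must have A^* = A^T. Therefore
A^* =
[[-2, -1, 1],
 [2, -1, 2]].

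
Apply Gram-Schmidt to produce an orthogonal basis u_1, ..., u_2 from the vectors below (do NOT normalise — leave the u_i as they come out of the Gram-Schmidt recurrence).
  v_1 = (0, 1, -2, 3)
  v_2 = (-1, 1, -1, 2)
Orthogonal basis:
  u_1 = (0, 1, -2, 3)
  u_2 = (-1, 5/14, 2/7, 1/14)

Apply the Gram-Schmidt recurrence
  u_1 = v_1
  u_i = v_i − Σ_{j<i} ((v_i · u_j) / (u_j · u_j)) · u_j.

Step by step this gives:
  u_1 = (0, 1, -2, 3)
  u_2 = (-1, 5/14, 2/7, 1/14)

Orthogonality check:
  u_2 · u_1 = 0 (should be 0)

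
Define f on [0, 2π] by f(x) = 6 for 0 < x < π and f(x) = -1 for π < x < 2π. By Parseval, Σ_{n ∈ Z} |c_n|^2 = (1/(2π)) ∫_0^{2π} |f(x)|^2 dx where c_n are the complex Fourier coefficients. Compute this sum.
Σ |c_n|^2 = 37/2

Parseval equates the L^2 energy of f (normalised by 1/(2π)) with the ℓ^2 sum of its Fourier coefficients: (1/(2π)) ∫_0^{2π} |f|^2 = Σ |c_n|^2.
Compute the left side: (1/(2π)) [∫_0^π 6^2 dx + ∫_π^{2π} (-1)^2 dx] = (1/(2π)) · (36π + 1π) = (36 + 1)/2 = 37/2.
So Σ_{n ∈ Z} |c_n|^2 = 37/2.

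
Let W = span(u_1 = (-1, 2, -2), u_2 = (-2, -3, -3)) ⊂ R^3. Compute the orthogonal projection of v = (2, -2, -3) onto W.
proj_W(v) = (-88/97, -341/194, -253/194)

Set up U = [u_1 | ... | u_2] ∈ R^(3×2). The projector onto W = col(U) is P = U (U^T U)^(-1) U^T.
Compute U^T U =
  [9, 2]
  [2, 22],
and U^T v = (0, 11).
Solve U^T U · c = U^T v for the coefficients: c = (-11/97, 99/194). The projection is proj_W(v) = U c.
Check: (v - proj_W(v)) · u_1 = 0  (should be 0).
Check: (v - proj_W(v)) · u_2 = 0  (should be 0).
Result: proj_W(v) = (-88/97, -341/194, -253/194).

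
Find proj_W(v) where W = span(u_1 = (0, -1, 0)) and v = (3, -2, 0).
proj_W(v) = (0, -2, 0)

Set up U = [u_1 | ... | u_1] ∈ R^(3×1). The projector onto W = col(U) is P = U (U^T U)^(-1) U^T.
Compute U^T U =
  [1],
and U^T v = (2).
Solve U^T U · c = U^T v for the coefficients: c = (2). The projection is proj_W(v) = U c.
Check: (v - proj_W(v)) · u_1 = 0  (should be 0).
Result: proj_W(v) = (0, -2, 0).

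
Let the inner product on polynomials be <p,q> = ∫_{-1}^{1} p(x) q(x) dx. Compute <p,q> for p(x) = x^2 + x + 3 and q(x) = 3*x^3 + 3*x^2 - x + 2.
<p,q> = 316/15

Expand the product: p(x)·q(x) = 3*x^5 + 6*x^4 + 11*x^3 + 10*x^2 - x + 6.
∫_{-1}^{1} of each monomial x^k gives [2/(k+1) if k even, 0 if k odd]. Integrating term-by-term (or equivalently evaluating the antiderivative F(x) = x^6/2 + 6*x^5/5 + 11*x^4/4 + 10*x^3/3 - x^2/2 + 6*x at the endpoints):
  F(1) − F(−1) = 797/60 − (-467/60) = 316/15.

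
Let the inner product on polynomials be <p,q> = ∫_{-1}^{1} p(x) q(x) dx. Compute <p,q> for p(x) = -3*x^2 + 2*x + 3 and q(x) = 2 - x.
<p,q> = 20/3

Expand the product: p(x)·q(x) = 3*x^3 - 8*x^2 + x + 6.
∫_{-1}^{1} of each monomial x^k gives [2/(k+1) if k even, 0 if k odd]. Integrating term-by-term (or equivalently evaluating the antiderivative F(x) = 3*x^4/4 - 8*x^3/3 + x^2/2 + 6*x at the endpoints):
  F(1) − F(−1) = 55/12 − (-25/12) = 20/3.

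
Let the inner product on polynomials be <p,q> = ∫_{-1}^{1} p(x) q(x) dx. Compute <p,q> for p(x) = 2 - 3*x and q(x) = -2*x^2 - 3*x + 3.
<p,q> = 46/3

Expand the product: p(x)·q(x) = 6*x^3 + 5*x^2 - 15*x + 6.
∫_{-1}^{1} of each monomial x^k gives [2/(k+1) if k even, 0 if k odd]. Integrating term-by-term (or equivalently evaluating the antiderivative F(x) = 3*x^4/2 + 5*x^3/3 - 15*x^2/2 + 6*x at the endpoints):
  F(1) − F(−1) = 5/3 − (-41/3) = 46/3.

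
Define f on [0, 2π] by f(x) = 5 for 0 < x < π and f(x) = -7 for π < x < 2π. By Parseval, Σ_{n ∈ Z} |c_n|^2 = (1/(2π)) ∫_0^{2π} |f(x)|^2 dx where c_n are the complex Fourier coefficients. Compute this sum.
Σ |c_n|^2 = 37

Parseval equates the L^2 energy of f (normalised by 1/(2π)) with the ℓ^2 sum of its Fourier coefficients: (1/(2π)) ∫_0^{2π} |f|^2 = Σ |c_n|^2.
Compute the left side: (1/(2π)) [∫_0^π 5^2 dx + ∫_π^{2π} (-7)^2 dx] = (1/(2π)) · (25π + 49π) = (25 + 49)/2 = 37.
So Σ_{n ∈ Z} |c_n|^2 = 37.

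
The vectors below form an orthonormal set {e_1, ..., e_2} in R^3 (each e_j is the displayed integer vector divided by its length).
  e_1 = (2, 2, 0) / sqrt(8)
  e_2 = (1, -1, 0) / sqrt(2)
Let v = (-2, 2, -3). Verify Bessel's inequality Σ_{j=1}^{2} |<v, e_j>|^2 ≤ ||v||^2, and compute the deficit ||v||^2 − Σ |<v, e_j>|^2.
Σ |<v, e_j>|^2 = 8; ||v||^2 = 17; deficit = 9

Write each e_j = u_j / sqrt(<u_j, u_j>) where u_j is the displayed integer vector. Then <v, e_j> = <v, u_j> / sqrt(<u_j, u_j>), so |<v, e_j>|^2 = <v, u_j>^2 / <u_j, u_j>.
Coefficients: <v, e_1> = 0/sqrt(8), <v, e_2> = -4/sqrt(2).
Square and sum: Σ |<v, e_j>|^2 = 8.
Compute ||v||^2 = v·v = 17.
Deficit = 17 − 8 = 9 ≥ 0, confirming Bessel's inequality. (The deficit equals ||v − Σ <v,e_j> e_j||^2, the squared distance from v to span{e_j}.)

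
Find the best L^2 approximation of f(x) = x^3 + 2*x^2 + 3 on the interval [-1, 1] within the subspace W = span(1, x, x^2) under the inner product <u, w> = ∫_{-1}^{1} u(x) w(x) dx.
g(x) = 2*x^2 + 3*x/5 + 3

The best approximation g ∈ W is the orthogonal projection of f onto W. Writing g = a_0 + a_1 x + a_2 x^2, the coefficients solve the normal equations G · a = b where
  G_{ij} = <φ_i, φ_j> and b_i = <f, φ_i>, with φ_0 = 1, φ_1 = x, φ_2 = x^2.
G =
  [2, 0, 2/3]
  [0, 2/3, 0]
  [2/3, 0, 2/5],
b = (22/3, 2/5, 14/5).
Solving gives a_0 = 3, a_1 = 3/5, a_2 = 2, so
  g(x) = 2*x^2 + 3*x/5 + 3.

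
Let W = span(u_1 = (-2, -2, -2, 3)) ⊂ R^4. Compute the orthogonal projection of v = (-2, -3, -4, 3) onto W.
proj_W(v) = (-18/7, -18/7, -18/7, 27/7)

Set up U = [u_1 | ... | u_1] ∈ R^(4×1). The projector onto W = col(U) is P = U (U^T U)^(-1) U^T.
Compute U^T U =
  [21],
and U^T v = (27).
Solve U^T U · c = U^T v for the coefficients: c = (9/7). The projection is proj_W(v) = U c.
Check: (v - proj_W(v)) · u_1 = 0  (should be 0).
Result: proj_W(v) = (-18/7, -18/7, -18/7, 27/7).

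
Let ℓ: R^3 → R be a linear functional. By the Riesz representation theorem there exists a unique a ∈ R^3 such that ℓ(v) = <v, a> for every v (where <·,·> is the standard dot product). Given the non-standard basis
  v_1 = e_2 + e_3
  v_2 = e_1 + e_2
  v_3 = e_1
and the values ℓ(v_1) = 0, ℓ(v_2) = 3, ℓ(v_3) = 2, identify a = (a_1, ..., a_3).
a = (2, 1, -1)

Write a = (a_1, ..., a_3) in the standard basis. For each basis vector v_i, ℓ(v_i) = <v_i, a> is a linear equation in the a_j's. Collect the n equations into a matrix system V a = ℓ, where row i of V is v_i (expressed in the standard basis). Since V is invertible (lower-triangular with 1s on the diagonal, up to permutation), solve by back-substitution:
  V =
[[0, 1, 1],
 [1, 1, 0],
 [1, 0, 0]]
  V a = (0, 3, 2)
Solving gives a = (2, 1, -1).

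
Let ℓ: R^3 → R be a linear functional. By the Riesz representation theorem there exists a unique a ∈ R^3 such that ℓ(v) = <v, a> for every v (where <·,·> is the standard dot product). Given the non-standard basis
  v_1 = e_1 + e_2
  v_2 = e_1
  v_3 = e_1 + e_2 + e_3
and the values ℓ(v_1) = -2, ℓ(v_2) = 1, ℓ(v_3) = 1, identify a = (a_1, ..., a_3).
a = (1, -3, 3)

Write a = (a_1, ..., a_3) in the standard basis. For each basis vector v_i, ℓ(v_i) = <v_i, a> is a linear equation in the a_j's. Collect the n equations into a matrix system V a = ℓ, where row i of V is v_i (expressed in the standard basis). Since V is invertible (lower-triangular with 1s on the diagonal, up to permutation), solve by back-substitution:
  V =
[[1, 1, 0],
 [1, 0, 0],
 [1, 1, 1]]
  V a = (-2, 1, 1)
Solving gives a = (1, -3, 3).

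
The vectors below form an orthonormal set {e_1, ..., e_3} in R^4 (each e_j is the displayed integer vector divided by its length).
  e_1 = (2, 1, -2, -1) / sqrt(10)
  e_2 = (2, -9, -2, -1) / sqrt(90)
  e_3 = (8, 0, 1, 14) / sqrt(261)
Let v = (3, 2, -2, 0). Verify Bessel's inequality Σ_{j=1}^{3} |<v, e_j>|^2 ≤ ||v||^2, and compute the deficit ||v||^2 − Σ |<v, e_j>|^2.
Σ |<v, e_j>|^2 = 492/29; ||v||^2 = 17; deficit = 1/29

Write each e_j = u_j / sqrt(<u_j, u_j>) where u_j is the displayed integer vector. Then <v, e_j> = <v, u_j> / sqrt(<u_j, u_j>), so |<v, e_j>|^2 = <v, u_j>^2 / <u_j, u_j>.
Coefficients: <v, e_1> = 12/sqrt(10), <v, e_2> = -8/sqrt(90), <v, e_3> = 22/sqrt(261).
Square and sum: Σ |<v, e_j>|^2 = 492/29.
Compute ||v||^2 = v·v = 17.
Deficit = 17 − 492/29 = 1/29 ≥ 0, confirming Bessel's inequality. (The deficit equals ||v − Σ <v,e_j> e_j||^2, the squared distance from v to span{e_j}.)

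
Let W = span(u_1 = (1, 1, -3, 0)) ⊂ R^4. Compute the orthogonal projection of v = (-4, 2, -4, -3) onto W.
proj_W(v) = (10/11, 10/11, -30/11, 0)

Set up U = [u_1 | ... | u_1] ∈ R^(4×1). The projector onto W = col(U) is P = U (U^T U)^(-1) U^T.
Compute U^T U =
  [11],
and U^T v = (10).
Solve U^T U · c = U^T v for the coefficients: c = (10/11). The projection is proj_W(v) = U c.
Check: (v - proj_W(v)) · u_1 = 0  (should be 0).
Result: proj_W(v) = (10/11, 10/11, -30/11, 0).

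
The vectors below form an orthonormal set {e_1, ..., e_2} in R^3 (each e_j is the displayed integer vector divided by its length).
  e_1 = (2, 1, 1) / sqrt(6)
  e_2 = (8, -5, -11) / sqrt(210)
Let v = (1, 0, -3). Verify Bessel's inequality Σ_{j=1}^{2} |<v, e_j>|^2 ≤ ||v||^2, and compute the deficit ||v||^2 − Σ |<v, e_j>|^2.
Σ |<v, e_j>|^2 = 286/35; ||v||^2 = 10; deficit = 64/35

Write each e_j = u_j / sqrt(<u_j, u_j>) where u_j is the displayed integer vector. Then <v, e_j> = <v, u_j> / sqrt(<u_j, u_j>), so |<v, e_j>|^2 = <v, u_j>^2 / <u_j, u_j>.
Coefficients: <v, e_1> = -1/sqrt(6), <v, e_2> = 41/sqrt(210).
Square and sum: Σ |<v, e_j>|^2 = 286/35.
Compute ||v||^2 = v·v = 10.
Deficit = 10 − 286/35 = 64/35 ≥ 0, confirming Bessel's inequality. (The deficit equals ||v − Σ <v,e_j> e_j||^2, the squared distance from v to span{e_j}.)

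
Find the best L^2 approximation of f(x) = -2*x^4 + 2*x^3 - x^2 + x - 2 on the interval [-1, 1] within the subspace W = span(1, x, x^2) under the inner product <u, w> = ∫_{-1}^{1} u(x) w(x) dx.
g(x) = -19*x^2/7 + 11*x/5 - 64/35

The best approximation g ∈ W is the orthogonal projection of f onto W. Writing g = a_0 + a_1 x + a_2 x^2, the coefficients solve the normal equations G · a = b where
  G_{ij} = <φ_i, φ_j> and b_i = <f, φ_i>, with φ_0 = 1, φ_1 = x, φ_2 = x^2.
G =
  [2, 0, 2/3]
  [0, 2/3, 0]
  [2/3, 0, 2/5],
b = (-82/15, 22/15, -242/105).
Solving gives a_0 = -64/35, a_1 = 11/5, a_2 = -19/7, so
  g(x) = -19*x^2/7 + 11*x/5 - 64/35.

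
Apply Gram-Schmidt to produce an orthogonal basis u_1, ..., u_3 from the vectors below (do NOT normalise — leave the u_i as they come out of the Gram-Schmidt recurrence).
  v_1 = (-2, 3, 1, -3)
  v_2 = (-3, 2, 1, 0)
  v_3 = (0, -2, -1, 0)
Orthogonal basis:
  u_1 = (-2, 3, 1, -3)
  u_2 = (-43/23, 7/23, 10/23, 39/23)
  u_3 = (-46/51, -53/51, -32/51, -11/17)

Apply the Gram-Schmidt recurrence
  u_1 = v_1
  u_i = v_i − Σ_{j<i} ((v_i · u_j) / (u_j · u_j)) · u_j.

Step by step this gives:
  u_1 = (-2, 3, 1, -3)
  u_2 = (-43/23, 7/23, 10/23, 39/23)
  u_3 = (-46/51, -53/51, -32/51, -11/17)

Orthogonality check:
  u_2 · u_1 = 0 (should be 0)
  u_3 · u_1 = 0 (should be 0)
  u_3 · u_2 = 0 (should be 0)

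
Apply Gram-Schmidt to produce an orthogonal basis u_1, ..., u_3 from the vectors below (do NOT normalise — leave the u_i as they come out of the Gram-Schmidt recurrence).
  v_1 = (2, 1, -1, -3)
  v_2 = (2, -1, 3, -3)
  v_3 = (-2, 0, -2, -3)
Orthogonal basis:
  u_1 = (2, 1, -1, -3)
  u_2 = (4/5, -8/5, 18/5, -6/5)
  u_3 = (-89/33, -31/33, -31/66, -43/22)

Apply the Gram-Schmidt recurrence
  u_1 = v_1
  u_i = v_i − Σ_{j<i} ((v_i · u_j) / (u_j · u_j)) · u_j.

Step by step this gives:
  u_1 = (2, 1, -1, -3)
  u_2 = (4/5, -8/5, 18/5, -6/5)
  u_3 = (-89/33, -31/33, -31/66, -43/22)

Orthogonality check:
  u_2 · u_1 = 0 (should be 0)
  u_3 · u_1 = 0 (should be 0)
  u_3 · u_2 = 0 (should be 0)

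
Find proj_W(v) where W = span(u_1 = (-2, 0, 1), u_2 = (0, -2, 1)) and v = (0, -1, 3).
proj_W(v) = (-5/6, -11/6, 4/3)

Set up U = [u_1 | ... | u_2] ∈ R^(3×2). The projector onto W = col(U) is P = U (U^T U)^(-1) U^T.
Compute U^T U =
  [5, 1]
  [1, 5],
and U^T v = (3, 5).
Solve U^T U · c = U^T v for the coefficients: c = (5/12, 11/12). The projection is proj_W(v) = U c.
Check: (v - proj_W(v)) · u_1 = 0  (should be 0).
Check: (v - proj_W(v)) · u_2 = 0  (should be 0).
Result: proj_W(v) = (-5/6, -11/6, 4/3).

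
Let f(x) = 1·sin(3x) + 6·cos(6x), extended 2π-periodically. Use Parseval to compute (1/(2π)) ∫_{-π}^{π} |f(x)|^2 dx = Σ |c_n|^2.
Σ |c_n|^2 = 37/2

Expand |f|^2 and use orthogonality of {sin(nx), cos(mx)} on [-π, π]:
  ∫_{-π}^{π} sin(nx)^2 dx = π, ∫ cos(mx)^2 dx = π, and cross terms integrate to 0.
So ∫_{-π}^{π} f(x)^2 dx = 1^2 · π + 6^2 · π = (1 + 36)π.
Divide by 2π: (1 + 36)/2 = 37/2.
By Parseval, this equals Σ |c_n|^2.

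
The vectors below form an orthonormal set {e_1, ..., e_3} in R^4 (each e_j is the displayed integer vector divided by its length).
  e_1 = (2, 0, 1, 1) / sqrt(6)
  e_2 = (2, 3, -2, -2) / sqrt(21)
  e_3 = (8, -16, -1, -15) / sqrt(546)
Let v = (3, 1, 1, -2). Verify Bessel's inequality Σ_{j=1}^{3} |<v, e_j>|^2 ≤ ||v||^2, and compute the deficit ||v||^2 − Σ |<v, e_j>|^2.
Σ |<v, e_j>|^2 = 485/39; ||v||^2 = 15; deficit = 100/39

Write each e_j = u_j / sqrt(<u_j, u_j>) where u_j is the displayed integer vector. Then <v, e_j> = <v, u_j> / sqrt(<u_j, u_j>), so |<v, e_j>|^2 = <v, u_j>^2 / <u_j, u_j>.
Coefficients: <v, e_1> = 5/sqrt(6), <v, e_2> = 11/sqrt(21), <v, e_3> = 37/sqrt(546).
Square and sum: Σ |<v, e_j>|^2 = 485/39.
Compute ||v||^2 = v·v = 15.
Deficit = 15 − 485/39 = 100/39 ≥ 0, confirming Bessel's inequality. (The deficit equals ||v − Σ <v,e_j> e_j||^2, the squared distance from v to span{e_j}.)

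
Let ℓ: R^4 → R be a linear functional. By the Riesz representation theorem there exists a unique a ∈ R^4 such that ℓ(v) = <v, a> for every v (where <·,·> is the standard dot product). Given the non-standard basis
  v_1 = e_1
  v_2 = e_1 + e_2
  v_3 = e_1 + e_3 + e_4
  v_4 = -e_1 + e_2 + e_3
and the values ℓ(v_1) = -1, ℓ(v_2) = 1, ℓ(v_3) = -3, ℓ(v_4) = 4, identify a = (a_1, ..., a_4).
a = (-1, 2, 1, -3)

Write a = (a_1, ..., a_4) in the standard basis. For each basis vector v_i, ℓ(v_i) = <v_i, a> is a linear equation in the a_j's. Collect the n equations into a matrix system V a = ℓ, where row i of V is v_i (expressed in the standard basis). Since V is invertible (lower-triangular with 1s on the diagonal, up to permutation), solve by back-substitution:
  V =
[[1, 0, 0, 0],
 [1, 1, 0, 0],
 [1, 0, 1, 1],
 [-1, 1, 1, 0]]
  V a = (-1, 1, -3, 4)
Solving gives a = (-1, 2, 1, -3).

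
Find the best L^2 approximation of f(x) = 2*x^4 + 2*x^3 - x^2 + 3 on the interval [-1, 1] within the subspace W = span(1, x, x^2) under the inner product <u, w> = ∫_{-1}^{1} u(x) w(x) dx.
g(x) = 5*x^2/7 + 6*x/5 + 99/35

The best approximation g ∈ W is the orthogonal projection of f onto W. Writing g = a_0 + a_1 x + a_2 x^2, the coefficients solve the normal equations G · a = b where
  G_{ij} = <φ_i, φ_j> and b_i = <f, φ_i>, with φ_0 = 1, φ_1 = x, φ_2 = x^2.
G =
  [2, 0, 2/3]
  [0, 2/3, 0]
  [2/3, 0, 2/5],
b = (92/15, 4/5, 76/35).
Solving gives a_0 = 99/35, a_1 = 6/5, a_2 = 5/7, so
  g(x) = 5*x^2/7 + 6*x/5 + 99/35.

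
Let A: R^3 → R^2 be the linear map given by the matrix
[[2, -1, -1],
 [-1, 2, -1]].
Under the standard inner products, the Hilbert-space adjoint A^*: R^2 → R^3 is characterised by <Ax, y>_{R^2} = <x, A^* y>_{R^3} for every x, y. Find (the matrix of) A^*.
A^* = A^T =
[[2, -1],
 [-1, 2],
 [-1, -1]]

For real matrices with standard dot products, the defining identity <Ax, y> = <x, A^* y> gives (Ax)^T y = x^T (A^*) y, i.e. x^T A^T y = x^T (A^*) y. Since this holds for all x, y, we must have A^* = A^T. Therefore
A^* =
[[2, -1],
 [-1, 2],
 [-1, -1]].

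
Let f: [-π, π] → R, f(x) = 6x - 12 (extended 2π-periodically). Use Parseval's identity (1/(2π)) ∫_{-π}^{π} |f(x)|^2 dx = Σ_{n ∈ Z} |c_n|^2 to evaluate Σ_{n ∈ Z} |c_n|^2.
Σ |c_n|^2 = 12π^2 + 144

Expand and integrate term by term over [-π, π]:
  ∫ (6x)^2 dx = 36·(2π^3/3); ∫ 2·6·(-12)·x dx = 0 (odd integrand); ∫ (-12)^2 dx = 144·2π.
So (1/(2π)) ∫_{-π}^{π} (6x - 12)^2 dx = 36π^2/3 + 144 = 12π^2 + 144.
Parseval ⇒ Σ |c_n|^2 = 12π^2 + 144.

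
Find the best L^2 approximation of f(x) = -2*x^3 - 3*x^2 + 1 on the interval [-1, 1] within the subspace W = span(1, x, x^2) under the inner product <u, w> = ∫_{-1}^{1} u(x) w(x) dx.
g(x) = -3*x^2 - 6*x/5 + 1

The best approximation g ∈ W is the orthogonal projection of f onto W. Writing g = a_0 + a_1 x + a_2 x^2, the coefficients solve the normal equations G · a = b where
  G_{ij} = <φ_i, φ_j> and b_i = <f, φ_i>, with φ_0 = 1, φ_1 = x, φ_2 = x^2.
G =
  [2, 0, 2/3]
  [0, 2/3, 0]
  [2/3, 0, 2/5],
b = (0, -4/5, -8/15).
Solving gives a_0 = 1, a_1 = -6/5, a_2 = -3, so
  g(x) = -3*x^2 - 6*x/5 + 1.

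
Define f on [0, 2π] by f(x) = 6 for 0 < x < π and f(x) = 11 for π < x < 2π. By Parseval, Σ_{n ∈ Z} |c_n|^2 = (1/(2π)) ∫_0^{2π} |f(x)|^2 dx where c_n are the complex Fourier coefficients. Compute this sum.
Σ |c_n|^2 = 157/2

Parseval equates the L^2 energy of f (normalised by 1/(2π)) with the ℓ^2 sum of its Fourier coefficients: (1/(2π)) ∫_0^{2π} |f|^2 = Σ |c_n|^2.
Compute the left side: (1/(2π)) [∫_0^π 6^2 dx + ∫_π^{2π} 11^2 dx] = (1/(2π)) · (36π + 121π) = (36 + 121)/2 = 157/2.
So Σ_{n ∈ Z} |c_n|^2 = 157/2.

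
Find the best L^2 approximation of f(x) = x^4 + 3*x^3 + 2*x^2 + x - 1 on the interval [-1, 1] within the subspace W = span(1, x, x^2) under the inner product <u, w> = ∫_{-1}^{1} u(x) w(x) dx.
g(x) = 20*x^2/7 + 14*x/5 - 38/35

The best approximation g ∈ W is the orthogonal projection of f onto W. Writing g = a_0 + a_1 x + a_2 x^2, the coefficients solve the normal equations G · a = b where
  G_{ij} = <φ_i, φ_j> and b_i = <f, φ_i>, with φ_0 = 1, φ_1 = x, φ_2 = x^2.
G =
  [2, 0, 2/3]
  [0, 2/3, 0]
  [2/3, 0, 2/5],
b = (-4/15, 28/15, 44/105).
Solving gives a_0 = -38/35, a_1 = 14/5, a_2 = 20/7, so
  g(x) = 20*x^2/7 + 14*x/5 - 38/35.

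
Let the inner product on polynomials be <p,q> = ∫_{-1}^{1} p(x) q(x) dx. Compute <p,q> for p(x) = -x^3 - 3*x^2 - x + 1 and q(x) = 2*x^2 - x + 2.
<p,q> = 0

Expand the product: p(x)·q(x) = -2*x^5 - 5*x^4 - x^3 - 3*x^2 - 3*x + 2.
∫_{-1}^{1} of each monomial x^k gives [2/(k+1) if k even, 0 if k odd]. Integrating term-by-term (or equivalently evaluating the antiderivative F(x) = -x^6/3 - x^5 - x^4/4 - x^3 - 3*x^2/2 + 2*x at the endpoints):
  F(1) − F(−1) = -25/12 − (-25/12) = 0.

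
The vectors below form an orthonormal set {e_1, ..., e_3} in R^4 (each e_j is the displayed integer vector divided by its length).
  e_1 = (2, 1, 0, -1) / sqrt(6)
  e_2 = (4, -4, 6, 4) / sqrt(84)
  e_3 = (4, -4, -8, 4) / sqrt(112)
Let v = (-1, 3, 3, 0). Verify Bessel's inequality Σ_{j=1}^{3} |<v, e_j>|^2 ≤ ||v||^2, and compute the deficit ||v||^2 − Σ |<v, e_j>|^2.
Σ |<v, e_j>|^2 = 29/2; ||v||^2 = 19; deficit = 9/2

Write each e_j = u_j / sqrt(<u_j, u_j>) where u_j is the displayed integer vector. Then <v, e_j> = <v, u_j> / sqrt(<u_j, u_j>), so |<v, e_j>|^2 = <v, u_j>^2 / <u_j, u_j>.
Coefficients: <v, e_1> = 1/sqrt(6), <v, e_2> = 2/sqrt(84), <v, e_3> = -40/sqrt(112).
Square and sum: Σ |<v, e_j>|^2 = 29/2.
Compute ||v||^2 = v·v = 19.
Deficit = 19 − 29/2 = 9/2 ≥ 0, confirming Bessel's inequality. (The deficit equals ||v − Σ <v,e_j> e_j||^2, the squared distance from v to span{e_j}.)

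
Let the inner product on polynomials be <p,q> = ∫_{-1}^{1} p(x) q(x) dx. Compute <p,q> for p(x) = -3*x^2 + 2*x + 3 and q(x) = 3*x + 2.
<p,q> = 12

Expand the product: p(x)·q(x) = -9*x^3 + 13*x + 6.
∫_{-1}^{1} of each monomial x^k gives [2/(k+1) if k even, 0 if k odd]. Integrating term-by-term (or equivalently evaluating the antiderivative F(x) = -9*x^4/4 + 13*x^2/2 + 6*x at the endpoints):
  F(1) − F(−1) = 41/4 − (-7/4) = 12.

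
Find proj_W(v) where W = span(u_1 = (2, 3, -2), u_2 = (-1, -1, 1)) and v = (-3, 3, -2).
proj_W(v) = (-1/2, 3, 1/2)

Set up U = [u_1 | ... | u_2] ∈ R^(3×2). The projector onto W = col(U) is P = U (U^T U)^(-1) U^T.
Compute U^T U =
  [17, -7]
  [-7, 3],
and U^T v = (7, -2).
Solve U^T U · c = U^T v for the coefficients: c = (7/2, 15/2). The projection is proj_W(v) = U c.
Check: (v - proj_W(v)) · u_1 = 0  (should be 0).
Check: (v - proj_W(v)) · u_2 = 0  (should be 0).
Result: proj_W(v) = (-1/2, 3, 1/2).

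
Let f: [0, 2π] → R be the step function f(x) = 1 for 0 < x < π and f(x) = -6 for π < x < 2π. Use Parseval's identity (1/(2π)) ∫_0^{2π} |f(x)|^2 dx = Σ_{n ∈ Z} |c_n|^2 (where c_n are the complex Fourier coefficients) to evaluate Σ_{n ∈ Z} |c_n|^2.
Σ |c_n|^2 = 37/2

Parseval equates the L^2 energy of f (normalised by 1/(2π)) with the ℓ^2 sum of its Fourier coefficients: (1/(2π)) ∫_0^{2π} |f|^2 = Σ |c_n|^2.
Compute the left side: (1/(2π)) [∫_0^π 1^2 dx + ∫_π^{2π} (-6)^2 dx] = (1/(2π)) · (1π + 36π) = (1 + 36)/2 = 37/2.
So Σ_{n ∈ Z} |c_n|^2 = 37/2.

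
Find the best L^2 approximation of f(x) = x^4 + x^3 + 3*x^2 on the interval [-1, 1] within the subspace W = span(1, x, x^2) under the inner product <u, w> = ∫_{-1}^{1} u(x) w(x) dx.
g(x) = 27*x^2/7 + 3*x/5 - 3/35

The best approximation g ∈ W is the orthogonal projection of f onto W. Writing g = a_0 + a_1 x + a_2 x^2, the coefficients solve the normal equations G · a = b where
  G_{ij} = <φ_i, φ_j> and b_i = <f, φ_i>, with φ_0 = 1, φ_1 = x, φ_2 = x^2.
G =
  [2, 0, 2/3]
  [0, 2/3, 0]
  [2/3, 0, 2/5],
b = (12/5, 2/5, 52/35).
Solving gives a_0 = -3/35, a_1 = 3/5, a_2 = 27/7, so
  g(x) = 27*x^2/7 + 3*x/5 - 3/35.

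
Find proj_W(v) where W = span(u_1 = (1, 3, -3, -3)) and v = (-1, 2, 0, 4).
proj_W(v) = (-1/4, -3/4, 3/4, 3/4)

Set up U = [u_1 | ... | u_1] ∈ R^(4×1). The projector onto W = col(U) is P = U (U^T U)^(-1) U^T.
Compute U^T U =
  [28],
and U^T v = (-7).
Solve U^T U · c = U^T v for the coefficients: c = (-1/4). The projection is proj_W(v) = U c.
Check: (v - proj_W(v)) · u_1 = 0  (should be 0).
Result: proj_W(v) = (-1/4, -3/4, 3/4, 3/4).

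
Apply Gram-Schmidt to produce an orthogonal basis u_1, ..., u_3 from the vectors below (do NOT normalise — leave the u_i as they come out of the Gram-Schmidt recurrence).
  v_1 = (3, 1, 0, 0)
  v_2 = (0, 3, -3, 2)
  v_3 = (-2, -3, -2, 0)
Orthogonal basis:
  u_1 = (3, 1, 0, 0)
  u_2 = (-9/10, 27/10, -3, 2)
  u_3 = (145/211, -435/211, -431/211, 6/211)

Apply the Gram-Schmidt recurrence
  u_1 = v_1
  u_i = v_i − Σ_{j<i} ((v_i · u_j) / (u_j · u_j)) · u_j.

Step by step this gives:
  u_1 = (3, 1, 0, 0)
  u_2 = (-9/10, 27/10, -3, 2)
  u_3 = (145/211, -435/211, -431/211, 6/211)

Orthogonality check:
  u_2 · u_1 = 0 (should be 0)
  u_3 · u_1 = 0 (should be 0)
  u_3 · u_2 = 0 (should be 0)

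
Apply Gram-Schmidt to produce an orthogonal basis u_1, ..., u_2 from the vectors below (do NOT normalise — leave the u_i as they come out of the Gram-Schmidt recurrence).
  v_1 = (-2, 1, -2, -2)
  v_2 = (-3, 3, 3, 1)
Orthogonal basis:
  u_1 = (-2, 1, -2, -2)
  u_2 = (-37/13, 38/13, 41/13, 15/13)

Apply the Gram-Schmidt recurrence
  u_1 = v_1
  u_i = v_i − Σ_{j<i} ((v_i · u_j) / (u_j · u_j)) · u_j.

Step by step this gives:
  u_1 = (-2, 1, -2, -2)
  u_2 = (-37/13, 38/13, 41/13, 15/13)

Orthogonality check:
  u_2 · u_1 = 0 (should be 0)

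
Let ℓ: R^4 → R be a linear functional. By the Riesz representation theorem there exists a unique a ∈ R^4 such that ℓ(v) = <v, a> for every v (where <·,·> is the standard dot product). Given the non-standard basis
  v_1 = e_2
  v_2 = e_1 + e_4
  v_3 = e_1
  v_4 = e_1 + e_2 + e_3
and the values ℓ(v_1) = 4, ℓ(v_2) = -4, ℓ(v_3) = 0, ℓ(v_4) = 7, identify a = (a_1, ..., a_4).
a = (0, 4, 3, -4)

Write a = (a_1, ..., a_4) in the standard basis. For each basis vector v_i, ℓ(v_i) = <v_i, a> is a linear equation in the a_j's. Collect the n equations into a matrix system V a = ℓ, where row i of V is v_i (expressed in the standard basis). Since V is invertible (lower-triangular with 1s on the diagonal, up to permutation), solve by back-substitution:
  V =
[[0, 1, 0, 0],
 [1, 0, 0, 1],
 [1, 0, 0, 0],
 [1, 1, 1, 0]]
  V a = (4, -4, 0, 7)
Solving gives a = (0, 4, 3, -4).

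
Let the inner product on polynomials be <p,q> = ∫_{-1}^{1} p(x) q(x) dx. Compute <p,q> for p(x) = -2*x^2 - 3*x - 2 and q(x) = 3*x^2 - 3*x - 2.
<p,q> = 154/15

Expand the product: p(x)·q(x) = -6*x^4 - 3*x^3 + 7*x^2 + 12*x + 4.
∫_{-1}^{1} of each monomial x^k gives [2/(k+1) if k even, 0 if k odd]. Integrating term-by-term (or equivalently evaluating the antiderivative F(x) = -6*x^5/5 - 3*x^4/4 + 7*x^3/3 + 6*x^2 + 4*x at the endpoints):
  F(1) − F(−1) = 623/60 − (7/60) = 154/15.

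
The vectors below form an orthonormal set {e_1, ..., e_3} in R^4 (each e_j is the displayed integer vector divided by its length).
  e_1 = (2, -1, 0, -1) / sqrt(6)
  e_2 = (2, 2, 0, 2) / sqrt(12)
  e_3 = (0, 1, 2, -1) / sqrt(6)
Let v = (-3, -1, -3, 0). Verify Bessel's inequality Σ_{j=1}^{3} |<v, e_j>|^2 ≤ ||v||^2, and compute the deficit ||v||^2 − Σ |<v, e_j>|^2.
Σ |<v, e_j>|^2 = 53/3; ||v||^2 = 19; deficit = 4/3

Write each e_j = u_j / sqrt(<u_j, u_j>) where u_j is the displayed integer vector. Then <v, e_j> = <v, u_j> / sqrt(<u_j, u_j>), so |<v, e_j>|^2 = <v, u_j>^2 / <u_j, u_j>.
Coefficients: <v, e_1> = -5/sqrt(6), <v, e_2> = -8/sqrt(12), <v, e_3> = -7/sqrt(6).
Square and sum: Σ |<v, e_j>|^2 = 53/3.
Compute ||v||^2 = v·v = 19.
Deficit = 19 − 53/3 = 4/3 ≥ 0, confirming Bessel's inequality. (The deficit equals ||v − Σ <v,e_j> e_j||^2, the squared distance from v to span{e_j}.)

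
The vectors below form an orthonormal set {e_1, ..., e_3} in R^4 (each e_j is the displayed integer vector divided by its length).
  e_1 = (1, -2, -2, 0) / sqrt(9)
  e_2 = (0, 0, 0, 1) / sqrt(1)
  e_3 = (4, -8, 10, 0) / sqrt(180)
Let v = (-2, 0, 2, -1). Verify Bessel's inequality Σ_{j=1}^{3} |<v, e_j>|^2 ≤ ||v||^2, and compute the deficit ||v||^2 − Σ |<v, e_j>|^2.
Σ |<v, e_j>|^2 = 29/5; ||v||^2 = 9; deficit = 16/5

Write each e_j = u_j / sqrt(<u_j, u_j>) where u_j is the displayed integer vector. Then <v, e_j> = <v, u_j> / sqrt(<u_j, u_j>), so |<v, e_j>|^2 = <v, u_j>^2 / <u_j, u_j>.
Coefficients: <v, e_1> = -6/sqrt(9), <v, e_2> = -1/sqrt(1), <v, e_3> = 12/sqrt(180).
Square and sum: Σ |<v, e_j>|^2 = 29/5.
Compute ||v||^2 = v·v = 9.
Deficit = 9 − 29/5 = 16/5 ≥ 0, confirming Bessel's inequality. (The deficit equals ||v − Σ <v,e_j> e_j||^2, the squared distance from v to span{e_j}.)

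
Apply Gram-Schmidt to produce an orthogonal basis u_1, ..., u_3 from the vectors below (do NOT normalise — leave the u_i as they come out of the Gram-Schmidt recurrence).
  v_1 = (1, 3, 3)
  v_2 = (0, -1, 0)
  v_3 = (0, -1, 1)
Orthogonal basis:
  u_1 = (1, 3, 3)
  u_2 = (3/19, -10/19, 9/19)
  u_3 = (-3/10, 0, 1/10)

Apply the Gram-Schmidt recurrence
  u_1 = v_1
  u_i = v_i − Σ_{j<i} ((v_i · u_j) / (u_j · u_j)) · u_j.

Step by step this gives:
  u_1 = (1, 3, 3)
  u_2 = (3/19, -10/19, 9/19)
  u_3 = (-3/10, 0, 1/10)

Orthogonality check:
  u_2 · u_1 = 0 (should be 0)
  u_3 · u_1 = 0 (should be 0)
  u_3 · u_2 = 0 (should be 0)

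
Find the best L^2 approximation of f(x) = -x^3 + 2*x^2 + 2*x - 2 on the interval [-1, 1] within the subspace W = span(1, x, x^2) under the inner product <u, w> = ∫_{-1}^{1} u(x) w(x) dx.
g(x) = 2*x^2 + 7*x/5 - 2

The best approximation g ∈ W is the orthogonal projection of f onto W. Writing g = a_0 + a_1 x + a_2 x^2, the coefficients solve the normal equations G · a = b where
  G_{ij} = <φ_i, φ_j> and b_i = <f, φ_i>, with φ_0 = 1, φ_1 = x, φ_2 = x^2.
G =
  [2, 0, 2/3]
  [0, 2/3, 0]
  [2/3, 0, 2/5],
b = (-8/3, 14/15, -8/15).
Solving gives a_0 = -2, a_1 = 7/5, a_2 = 2, so
  g(x) = 2*x^2 + 7*x/5 - 2.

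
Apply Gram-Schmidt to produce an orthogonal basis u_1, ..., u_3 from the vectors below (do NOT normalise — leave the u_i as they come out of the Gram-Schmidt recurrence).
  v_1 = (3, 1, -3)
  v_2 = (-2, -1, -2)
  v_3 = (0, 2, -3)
Orthogonal basis:
  u_1 = (3, 1, -3)
  u_2 = (-35/19, -18/19, -41/19)
  u_3 = (-27/34, 162/85, -27/170)

Apply the Gram-Schmidt recurrence
  u_1 = v_1
  u_i = v_i − Σ_{j<i} ((v_i · u_j) / (u_j · u_j)) · u_j.

Step by step this gives:
  u_1 = (3, 1, -3)
  u_2 = (-35/19, -18/19, -41/19)
  u_3 = (-27/34, 162/85, -27/170)

Orthogonality check:
  u_2 · u_1 = 0 (should be 0)
  u_3 · u_1 = 0 (should be 0)
  u_3 · u_2 = 0 (should be 0)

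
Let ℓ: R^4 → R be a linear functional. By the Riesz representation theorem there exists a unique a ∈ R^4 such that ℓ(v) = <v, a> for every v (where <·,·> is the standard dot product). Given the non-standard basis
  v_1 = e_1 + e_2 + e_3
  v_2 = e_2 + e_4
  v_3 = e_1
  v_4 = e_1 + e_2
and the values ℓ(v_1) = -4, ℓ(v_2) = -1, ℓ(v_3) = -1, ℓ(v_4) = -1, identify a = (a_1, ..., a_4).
a = (-1, 0, -3, -1)

Write a = (a_1, ..., a_4) in the standard basis. For each basis vector v_i, ℓ(v_i) = <v_i, a> is a linear equation in the a_j's. Collect the n equations into a matrix system V a = ℓ, where row i of V is v_i (expressed in the standard basis). Since V is invertible (lower-triangular with 1s on the diagonal, up to permutation), solve by back-substitution:
  V =
[[1, 1, 1, 0],
 [0, 1, 0, 1],
 [1, 0, 0, 0],
 [1, 1, 0, 0]]
  V a = (-4, -1, -1, -1)
Solving gives a = (-1, 0, -3, -1).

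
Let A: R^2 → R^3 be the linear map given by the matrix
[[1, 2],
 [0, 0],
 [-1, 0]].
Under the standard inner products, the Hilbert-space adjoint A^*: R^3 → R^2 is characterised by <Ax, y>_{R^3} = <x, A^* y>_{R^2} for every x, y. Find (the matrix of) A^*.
A^* = A^T =
[[1, 0, -1],
 [2, 0, 0]]

For real matrices with standard dot products, the defining identity <Ax, y> = <x, A^* y> gives (Ax)^T y = x^T (A^*) y, i.e. x^T A^T y = x^T (A^*) y. Since this holds for all x, y, we must have A^* = A^T. Therefore
A^* =
[[1, 0, -1],
 [2, 0, 0]].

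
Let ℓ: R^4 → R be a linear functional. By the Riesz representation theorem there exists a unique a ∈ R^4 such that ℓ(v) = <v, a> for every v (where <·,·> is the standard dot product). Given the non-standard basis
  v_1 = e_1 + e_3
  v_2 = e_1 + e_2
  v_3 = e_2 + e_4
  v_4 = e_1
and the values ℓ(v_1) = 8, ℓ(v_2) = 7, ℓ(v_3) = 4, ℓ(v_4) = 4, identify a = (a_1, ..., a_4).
a = (4, 3, 4, 1)

Write a = (a_1, ..., a_4) in the standard basis. For each basis vector v_i, ℓ(v_i) = <v_i, a> is a linear equation in the a_j's. Collect the n equations into a matrix system V a = ℓ, where row i of V is v_i (expressed in the standard basis). Since V is invertible (lower-triangular with 1s on the diagonal, up to permutation), solve by back-substitution:
  V =
[[1, 0, 1, 0],
 [1, 1, 0, 0],
 [0, 1, 0, 1],
 [1, 0, 0, 0]]
  V a = (8, 7, 4, 4)
Solving gives a = (4, 3, 4, 1).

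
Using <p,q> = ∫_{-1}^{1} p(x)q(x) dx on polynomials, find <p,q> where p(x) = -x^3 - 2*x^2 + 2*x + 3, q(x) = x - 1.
<p,q> = -56/15

Expand the product: p(x)·q(x) = -x^4 - x^3 + 4*x^2 + x - 3.
∫_{-1}^{1} of each monomial x^k gives [2/(k+1) if k even, 0 if k odd]. Integrating term-by-term (or equivalently evaluating the antiderivative F(x) = -x^5/5 - x^4/4 + 4*x^3/3 + x^2/2 - 3*x at the endpoints):
  F(1) − F(−1) = -97/60 − (127/60) = -56/15.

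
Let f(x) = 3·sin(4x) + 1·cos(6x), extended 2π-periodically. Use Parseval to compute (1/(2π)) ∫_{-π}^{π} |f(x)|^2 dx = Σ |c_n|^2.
Σ |c_n|^2 = 5

Expand |f|^2 and use orthogonality of {sin(nx), cos(mx)} on [-π, π]:
  ∫_{-π}^{π} sin(nx)^2 dx = π, ∫ cos(mx)^2 dx = π, and cross terms integrate to 0.
So ∫_{-π}^{π} f(x)^2 dx = 3^2 · π + 1^2 · π = (9 + 1)π.
Divide by 2π: (9 + 1)/2 = 5.
By Parseval, this equals Σ |c_n|^2.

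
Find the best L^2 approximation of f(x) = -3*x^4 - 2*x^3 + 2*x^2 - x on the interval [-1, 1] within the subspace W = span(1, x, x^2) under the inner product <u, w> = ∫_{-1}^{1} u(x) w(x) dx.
g(x) = -4*x^2/7 - 11*x/5 + 9/35

The best approximation g ∈ W is the orthogonal projection of f onto W. Writing g = a_0 + a_1 x + a_2 x^2, the coefficients solve the normal equations G · a = b where
  G_{ij} = <φ_i, φ_j> and b_i = <f, φ_i>, with φ_0 = 1, φ_1 = x, φ_2 = x^2.
G =
  [2, 0, 2/3]
  [0, 2/3, 0]
  [2/3, 0, 2/5],
b = (2/15, -22/15, -2/35).
Solving gives a_0 = 9/35, a_1 = -11/5, a_2 = -4/7, so
  g(x) = -4*x^2/7 - 11*x/5 + 9/35.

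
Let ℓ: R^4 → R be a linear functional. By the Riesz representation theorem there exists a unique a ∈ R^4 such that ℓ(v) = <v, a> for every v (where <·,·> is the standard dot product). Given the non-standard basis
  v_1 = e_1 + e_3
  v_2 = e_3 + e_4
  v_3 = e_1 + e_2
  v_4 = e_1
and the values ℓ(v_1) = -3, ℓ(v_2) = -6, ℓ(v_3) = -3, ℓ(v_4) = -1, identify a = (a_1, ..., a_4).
a = (-1, -2, -2, -4)

Write a = (a_1, ..., a_4) in the standard basis. For each basis vector v_i, ℓ(v_i) = <v_i, a> is a linear equation in the a_j's. Collect the n equations into a matrix system V a = ℓ, where row i of V is v_i (expressed in the standard basis). Since V is invertible (lower-triangular with 1s on the diagonal, up to permutation), solve by back-substitution:
  V =
[[1, 0, 1, 0],
 [0, 0, 1, 1],
 [1, 1, 0, 0],
 [1, 0, 0, 0]]
  V a = (-3, -6, -3, -1)
Solving gives a = (-1, -2, -2, -4).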